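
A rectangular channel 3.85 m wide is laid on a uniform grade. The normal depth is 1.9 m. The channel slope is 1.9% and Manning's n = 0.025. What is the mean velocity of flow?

V = 5.35 m/s

Flow area A = b·y = 3.85 × 1.9 = 7.315 m². Wetted perimeter P = b + 2y = 3.85 + 2×1.9 = 7.65 m.
Hydraulic radius R = A/P = 7.315/7.65 = 0.9562 m.
From Manning's equation, V = (1/n) R^(2/3) S^(1/2) = (1/0.025) × 0.9562^(2/3) × 0.019^(1/2) = 5.35 m/s.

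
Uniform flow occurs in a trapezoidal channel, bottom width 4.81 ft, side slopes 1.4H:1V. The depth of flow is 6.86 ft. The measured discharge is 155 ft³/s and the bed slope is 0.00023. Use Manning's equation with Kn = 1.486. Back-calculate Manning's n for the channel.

With bottom width b = 4.81 ft and side slope z = 1.4: A = (b + zy)y = (4.81 + 1.4×6.86)×6.86 = 98.88 ft²; P = b + 2y√(1+z²) = 4.81 + 2×6.86×1.72 = 28.41 ft.
Hydraulic radius R = A/P = 98.88/28.41 = 3.48 ft.
Rearranging Manning's equation: n = (1.486/Q) A R^(2/3) S^(1/2) = (1.486/155) × 98.88 × 3.48^(2/3) × √0.00023 = 0.033.

n = 0.033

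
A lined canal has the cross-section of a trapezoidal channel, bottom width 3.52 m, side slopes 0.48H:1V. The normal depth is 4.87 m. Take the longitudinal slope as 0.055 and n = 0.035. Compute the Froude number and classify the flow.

supercritical

With bottom width b = 3.52 m and side slope z = 0.48: A = (b + zy)y = (3.52 + 0.48×4.87)×4.87 = 28.53 m²; P = b + 2y√(1+z²) = 3.52 + 2×4.87×1.109 = 14.32 m.
Hydraulic radius R = A/P = 28.53/14.32 = 1.992 m.
V = (1/n) R^(2/3) √S = (1/0.035) × 1.992^(2/3) × √0.055 = 10.61 m/s. Hydraulic depth D_h = A/T = 28.53/8.195 = 3.481 m.
Froude number Fr = V/√(g·D_h) = 10.61/√(9.81×3.481) = 1.82, which is greater than 1, so the flow is supercritical.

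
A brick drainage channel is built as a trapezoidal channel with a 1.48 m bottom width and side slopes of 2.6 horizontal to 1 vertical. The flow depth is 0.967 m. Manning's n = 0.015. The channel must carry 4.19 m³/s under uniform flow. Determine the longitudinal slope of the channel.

With bottom width b = 1.48 m and side slope z = 2.6: A = (b + zy)y = (1.48 + 2.6×0.967)×0.967 = 3.862 m²; P = b + 2y√(1+z²) = 1.48 + 2×0.967×2.786 = 6.868 m.
Hydraulic radius R = A/P = 3.862/6.868 = 0.5624 m.
From Manning's equation, S = [nQ / (1 A R^(2/3))]² = [0.015 × 4.19 / (1 × 3.862 × 0.5624^(2/3))]² = 0.00057.

S = 0.00057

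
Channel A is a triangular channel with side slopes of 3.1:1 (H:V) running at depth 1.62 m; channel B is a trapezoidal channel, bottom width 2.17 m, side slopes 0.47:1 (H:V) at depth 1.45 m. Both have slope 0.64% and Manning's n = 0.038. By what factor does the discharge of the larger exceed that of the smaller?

Channel A: For a triangular section with side slope z = 3.1: A = zy² = 3.1×1.62² = 8.136 m²; P = 2y√(1+z²) = 2×1.62×3.257 = 10.55 m. Hydraulic radius R = A/P = 8.136/10.55 = 0.7709 m. Q_A = (1/0.038)·8.136·0.7709^(2/3)·√0.0064 = 14.4 m³/s.
Channel B: With bottom width b = 2.17 m and side slope z = 0.47: A = (b + zy)y = (2.17 + 0.47×1.45)×1.45 = 4.135 m²; P = b + 2y√(1+z²) = 2.17 + 2×1.45×1.105 = 5.374 m. Hydraulic radius R = A/P = 4.135/5.374 = 0.7693 m. Q_B = (1/0.038)·4.135·0.7693^(2/3)·√0.0064 = 7.308 m³/s.
The larger discharge is 14.4 m³/s and the smaller is 7.308 m³/s; the ratio is 1.97.

1.97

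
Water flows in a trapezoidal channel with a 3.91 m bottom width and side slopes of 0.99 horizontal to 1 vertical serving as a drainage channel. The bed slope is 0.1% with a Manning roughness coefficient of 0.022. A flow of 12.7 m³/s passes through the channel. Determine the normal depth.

Manning's equation rearranged: A R^(2/3) = nQ / (1·√S) = 0.022 × 12.7 / (√0.001) = 8.835.
At y = 1.89 m: A R^(2/3) = 12.23 — too large.
At y = 1.37 m: A R^(2/3) = 6.87 — too small.
At y = 1.58 m: A R^(2/3) = 8.85 — ≈ 8.835.

y_n = 1.58 m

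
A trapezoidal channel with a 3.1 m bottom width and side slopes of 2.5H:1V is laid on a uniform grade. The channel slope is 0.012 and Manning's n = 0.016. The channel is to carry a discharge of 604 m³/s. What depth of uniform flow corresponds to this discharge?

Manning's equation rearranged: A R^(2/3) = nQ / (1·√S) = 0.016 × 604 / (√0.012) = 88.22.
At y = 3.32 m: A R^(2/3) = 56.09 — short.
At y = 5.08 m: A R^(2/3) = 153.1 — over.
At y = 4.03 m: A R^(2/3) = 88.19 — close enough.

y_n = 4.03 m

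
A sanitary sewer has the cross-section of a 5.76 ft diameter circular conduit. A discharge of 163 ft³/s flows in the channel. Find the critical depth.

y_c = 3.52 ft

At critical depth, Q² T / (g A³) = 1, i.e. A³/T = Q²/g = 163²/32.2 = 825.1.
Try y = 2.5 ft: A³/T = 223.5 — too small.
Try y = 3.88 ft: A³/T = 1205 — too large.
Try y = 3.52 ft: A³/T = 827 — ≈ 825.1.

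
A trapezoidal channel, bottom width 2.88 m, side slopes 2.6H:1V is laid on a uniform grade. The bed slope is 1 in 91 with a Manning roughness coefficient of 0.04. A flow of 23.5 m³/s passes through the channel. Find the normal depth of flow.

y_n = 1.46 m

Manning's equation rearranged: A R^(2/3) = nQ / (1·√S) = 0.04 × 23.5 / (√0.01099) = 8.967.
Trying y = 1.7 m: A R^(2/3) = 12.45 — high.
Trying y = 1.46 m: A R^(2/3) = 8.984 — ≈ 8.967.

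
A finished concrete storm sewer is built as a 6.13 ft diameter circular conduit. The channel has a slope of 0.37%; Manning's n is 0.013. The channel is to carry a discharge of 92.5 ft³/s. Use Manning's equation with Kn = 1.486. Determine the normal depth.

y_n = 2.46 ft

Manning's equation rearranged: A R^(2/3) = nQ / (1.486·√S) = 0.013 × 92.5 / (1.486 × √0.0037) = 13.3.
At y = 1.91 ft: A R^(2/3) = 8.265 — low.
At y = 3.12 ft: A R^(2/3) = 20.21 — high.
At y = 2.46 ft: A R^(2/3) = 13.3 — ≈ 13.3.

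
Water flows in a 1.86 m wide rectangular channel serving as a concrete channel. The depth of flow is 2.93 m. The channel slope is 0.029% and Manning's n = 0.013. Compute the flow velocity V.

V = 1.04 m/s

Flow area A = b·y = 1.86 × 2.93 = 5.45 m². Wetted perimeter P = b + 2y = 1.86 + 2×2.93 = 7.72 m.
Hydraulic radius R = A/P = 5.45/7.72 = 0.7059 m.
From Manning's equation, V = (1/n) R^(2/3) S^(1/2) = (1/0.013) × 0.7059^(2/3) × 0.00029^(1/2) = 1.04 m/s.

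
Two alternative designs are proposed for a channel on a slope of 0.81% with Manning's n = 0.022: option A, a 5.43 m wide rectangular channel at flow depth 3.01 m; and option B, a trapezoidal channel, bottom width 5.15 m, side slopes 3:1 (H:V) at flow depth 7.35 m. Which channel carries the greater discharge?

channel B

Channel A: Flow area A = b·y = 5.43 × 3.01 = 16.34 m². Wetted perimeter P = b + 2y = 5.43 + 2×3.01 = 11.45 m. Hydraulic radius R = A/P = 16.34/11.45 = 1.427 m. Q_A = (1/0.022)·16.34·1.427^(2/3)·√0.0081 = 84.77 m³/s.
Channel B: With bottom width b = 5.15 m and side slope z = 3: A = (b + zy)y = (5.15 + 3×7.35)×7.35 = 199.9 m²; P = b + 2y√(1+z²) = 5.15 + 2×7.35×3.162 = 51.64 m. Hydraulic radius R = A/P = 199.9/51.64 = 3.872 m. Q_B = (1/0.022)·199.9·3.872^(2/3)·√0.0081 = 2017 m³/s.
Q_A = 84.77 m³/s vs Q_B = 2017 m³/s, so channel B carries more.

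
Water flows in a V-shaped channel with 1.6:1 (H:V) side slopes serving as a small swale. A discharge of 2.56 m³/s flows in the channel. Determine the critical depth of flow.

At critical depth, Q² T / (g A³) = 1, i.e. A³/T = Q²/g = 2.56²/9.81 = 0.6681.
Trying y = 0.698 m: A³/T = 0.2121 — short.
Trying y = 0.996 m: A³/T = 1.255 — over.
Trying y = 0.878 m: A³/T = 0.6679 — ≈ 0.6681.

y_c = 0.878 m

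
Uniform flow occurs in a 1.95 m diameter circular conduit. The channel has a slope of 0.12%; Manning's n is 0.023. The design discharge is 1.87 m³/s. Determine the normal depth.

Manning's equation rearranged: A R^(2/3) = nQ / (1·√S) = 0.023 × 1.87 / (√0.0012) = 1.242.
Try y = 1.04 m: A R^(2/3) = 1.03 — short.
Try y = 1.17 m: A R^(2/3) = 1.243 — close enough.

y_n = 1.17 m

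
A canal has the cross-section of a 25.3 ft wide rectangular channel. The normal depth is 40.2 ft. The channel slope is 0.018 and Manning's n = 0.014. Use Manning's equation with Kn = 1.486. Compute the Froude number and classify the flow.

Flow area A = b·y = 25.3 × 40.2 = 1017 ft². Wetted perimeter P = b + 2y = 25.3 + 2×40.2 = 105.7 ft.
Hydraulic radius R = A/P = 1017/105.7 = 9.622 ft.
V = (1.486/n) R^(2/3) √S = (1.486/0.014) × 9.622^(2/3) × √0.018 = 64.42 ft/s. Hydraulic depth D_h = A/T = 1017/25.3 = 40.2 ft.
Froude number Fr = V/√(g·D_h) = 64.42/√(32.2×40.2) = 1.79, which is greater than 1, so the flow is supercritical.

supercritical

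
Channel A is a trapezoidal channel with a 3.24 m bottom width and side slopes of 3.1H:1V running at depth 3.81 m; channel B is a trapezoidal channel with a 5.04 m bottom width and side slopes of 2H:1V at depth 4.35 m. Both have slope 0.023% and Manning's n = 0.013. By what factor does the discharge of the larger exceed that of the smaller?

1.17

Channel A: With bottom width b = 3.24 m and side slope z = 3.1: A = (b + zy)y = (3.24 + 3.1×3.81)×3.81 = 57.34 m²; P = b + 2y√(1+z²) = 3.24 + 2×3.81×3.257 = 28.06 m. Hydraulic radius R = A/P = 57.34/28.06 = 2.044 m. Q_A = (1/0.013)·57.34·2.044^(2/3)·√0.00023 = 107.7 m³/s.
Channel B: With bottom width b = 5.04 m and side slope z = 2: A = (b + zy)y = (5.04 + 2×4.35)×4.35 = 59.77 m²; P = b + 2y√(1+z²) = 5.04 + 2×4.35×2.236 = 24.49 m. Hydraulic radius R = A/P = 59.77/24.49 = 2.44 m. Q_B = (1/0.013)·59.77·2.44^(2/3)·√0.00023 = 126.4 m³/s.
The larger discharge is 126.4 m³/s and the smaller is 107.7 m³/s; the ratio is 1.17.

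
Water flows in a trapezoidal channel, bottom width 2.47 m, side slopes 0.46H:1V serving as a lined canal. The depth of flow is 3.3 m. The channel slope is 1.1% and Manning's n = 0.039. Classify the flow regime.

With bottom width b = 2.47 m and side slope z = 0.46: A = (b + zy)y = (2.47 + 0.46×3.3)×3.3 = 13.16 m²; P = b + 2y√(1+z²) = 2.47 + 2×3.3×1.101 = 9.735 m.
Hydraulic radius R = A/P = 13.16/9.735 = 1.352 m.
V = (1/n) R^(2/3) √S = (1/0.039) × 1.352^(2/3) × √0.011 = 3.288 m/s. Hydraulic depth D_h = A/T = 13.16/5.506 = 2.39 m.
Froude number Fr = V/√(g·D_h) = 3.288/√(9.81×2.39) = 0.679, which is less than 1, so the flow is subcritical.

subcritical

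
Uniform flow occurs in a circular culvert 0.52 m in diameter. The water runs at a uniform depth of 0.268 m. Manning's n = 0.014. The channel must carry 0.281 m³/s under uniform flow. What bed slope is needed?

S = 0.0188

For a circular section of diameter D = 0.52 m at depth y = 0.268 m, the central angle is θ = 2 arccos(1 − 2y/D) = 3.203 rad. Then A = (D²/8)(θ − sin θ) = 0.1103 m² and P = Dθ/2 = 0.8328 m.
Hydraulic radius R = A/P = 0.1103/0.8328 = 0.1325 m.
From Manning's equation, S = [nQ / (1 A R^(2/3))]² = [0.014 × 0.281 / (1 × 0.1103 × 0.1325^(2/3))]² = 0.0188.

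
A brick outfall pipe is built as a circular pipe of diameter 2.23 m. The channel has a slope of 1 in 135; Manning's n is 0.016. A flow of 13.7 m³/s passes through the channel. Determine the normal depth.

Manning's equation rearranged: A R^(2/3) = nQ / (1·√S) = 0.016 × 13.7 / (√0.007407) = 2.547.
Trying y = 1.99 m: A R^(2/3) = 2.809 — over.
Trying y = 1.76 m: A R^(2/3) = 2.551 — matches.

y_n = 1.76 m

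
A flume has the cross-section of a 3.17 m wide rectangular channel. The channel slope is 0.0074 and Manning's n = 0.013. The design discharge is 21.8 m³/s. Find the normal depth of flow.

y_n = 1.3 m

Manning's equation rearranged: A R^(2/3) = nQ / (1·√S) = 0.013 × 21.8 / (√0.0074) = 3.294.
Trying y = 1.52 m: A R^(2/3) = 4.069 — over.
Trying y = 1.3 m: A R^(2/3) = 3.293 — matches.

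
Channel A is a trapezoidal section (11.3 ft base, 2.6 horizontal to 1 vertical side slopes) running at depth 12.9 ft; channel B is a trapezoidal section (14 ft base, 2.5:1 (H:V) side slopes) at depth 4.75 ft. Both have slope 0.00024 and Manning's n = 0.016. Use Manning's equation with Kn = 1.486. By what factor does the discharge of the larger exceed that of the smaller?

Channel A: With bottom width b = 11.3 ft and side slope z = 2.6: A = (b + zy)y = (11.3 + 2.6×12.9)×12.9 = 578.4 ft²; P = b + 2y√(1+z²) = 11.3 + 2×12.9×2.786 = 83.17 ft. Hydraulic radius R = A/P = 578.4/83.17 = 6.955 ft. Q_A = (1.486/0.016)·578.4·6.955^(2/3)·√0.00024 = 3032 ft³/s.
Channel B: With bottom width b = 14 ft and side slope z = 2.5: A = (b + zy)y = (14 + 2.5×4.75)×4.75 = 122.9 ft²; P = b + 2y√(1+z²) = 14 + 2×4.75×2.693 = 39.58 ft. Hydraulic radius R = A/P = 122.9/39.58 = 3.105 ft. Q_B = (1.486/0.016)·122.9·3.105^(2/3)·√0.00024 = 376.4 ft³/s.
The larger discharge is 3032 ft³/s and the smaller is 376.4 ft³/s; the ratio is 8.06.

8.06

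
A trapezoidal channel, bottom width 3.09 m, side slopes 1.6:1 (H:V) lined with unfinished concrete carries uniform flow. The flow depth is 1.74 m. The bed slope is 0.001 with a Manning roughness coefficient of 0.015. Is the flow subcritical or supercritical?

With bottom width b = 3.09 m and side slope z = 1.6: A = (b + zy)y = (3.09 + 1.6×1.74)×1.74 = 10.22 m²; P = b + 2y√(1+z²) = 3.09 + 2×1.74×1.887 = 9.656 m.
Hydraulic radius R = A/P = 10.22/9.656 = 1.058 m.
V = (1/n) R^(2/3) √S = (1/0.015) × 1.058^(2/3) × √0.001 = 2.19 m/s. Hydraulic depth D_h = A/T = 10.22/8.658 = 1.18 m.
Froude number Fr = V/√(g·D_h) = 2.19/√(9.81×1.18) = 0.643, which is less than 1, so the flow is subcritical.

subcritical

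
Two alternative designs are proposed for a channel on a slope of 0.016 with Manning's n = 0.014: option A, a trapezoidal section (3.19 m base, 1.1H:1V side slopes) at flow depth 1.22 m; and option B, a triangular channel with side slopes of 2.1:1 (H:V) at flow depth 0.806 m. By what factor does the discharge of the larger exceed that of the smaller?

Channel A: With bottom width b = 3.19 m and side slope z = 1.1: A = (b + zy)y = (3.19 + 1.1×1.22)×1.22 = 5.529 m²; P = b + 2y√(1+z²) = 3.19 + 2×1.22×1.487 = 6.817 m. Hydraulic radius R = A/P = 5.529/6.817 = 0.811 m. Q_A = (1/0.014)·5.529·0.811^(2/3)·√0.016 = 43.44 m³/s.
Channel B: For a triangular section with side slope z = 2.1: A = zy² = 2.1×0.806² = 1.364 m²; P = 2y√(1+z²) = 2×0.806×2.326 = 3.749 m. Hydraulic radius R = A/P = 1.364/3.749 = 0.3639 m. Q_B = (1/0.014)·1.364·0.3639^(2/3)·√0.016 = 6.282 m³/s.
The larger discharge is 43.44 m³/s and the smaller is 6.282 m³/s; the ratio is 6.92.

6.92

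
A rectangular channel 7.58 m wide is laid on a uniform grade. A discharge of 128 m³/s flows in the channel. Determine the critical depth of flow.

y_c = 3.07 m

For a rectangular channel, critical depth y_c = (q²/g)^(1/3) where q = Q/b = 128/7.58 = 16.89 m²/s.
So y_c = (16.89²/9.81)^(1/3) = 3.07 m.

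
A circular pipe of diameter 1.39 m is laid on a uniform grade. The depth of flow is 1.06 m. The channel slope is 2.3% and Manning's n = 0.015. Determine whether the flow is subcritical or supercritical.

supercritical

For a circular section of diameter D = 1.39 m at depth y = 1.06 m, the central angle is θ = 2 arccos(1 − 2y/D) = 4.247 rad. Then A = (D²/8)(θ − sin θ) = 1.242 m² and P = Dθ/2 = 2.952 m.
Hydraulic radius R = A/P = 1.242/2.952 = 0.4206 m.
V = (1/n) R^(2/3) √S = (1/0.015) × 0.4206^(2/3) × √0.023 = 5.676 m/s. Hydraulic depth D_h = A/T = 1.242/1.183 = 1.05 m.
Froude number Fr = V/√(g·D_h) = 5.676/√(9.81×1.05) = 1.77, which is greater than 1, so the flow is supercritical.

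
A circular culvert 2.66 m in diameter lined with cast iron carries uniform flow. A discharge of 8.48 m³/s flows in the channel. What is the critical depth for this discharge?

At critical depth, Q² T / (g A³) = 1, i.e. A³/T = Q²/g = 8.48²/9.81 = 7.33.
Try y = 1.58 m: A³/T = 15.58 — high.
Try y = 1.3 m: A³/T = 7.392 — matches.

y_c = 1.3 m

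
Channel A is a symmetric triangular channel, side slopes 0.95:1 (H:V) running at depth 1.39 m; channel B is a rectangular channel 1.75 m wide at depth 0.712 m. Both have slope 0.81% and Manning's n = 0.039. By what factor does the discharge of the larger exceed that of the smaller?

Channel A: For a triangular section with side slope z = 0.95: A = zy² = 0.95×1.39² = 1.835 m²; P = 2y√(1+z²) = 2×1.39×1.379 = 3.834 m. Hydraulic radius R = A/P = 1.835/3.834 = 0.4787 m. Q_A = (1/0.039)·1.835·0.4787^(2/3)·√0.0081 = 2.592 m³/s.
Channel B: Flow area A = b·y = 1.75 × 0.712 = 1.246 m². Wetted perimeter P = b + 2y = 1.75 + 2×0.712 = 3.174 m. Hydraulic radius R = A/P = 1.246/3.174 = 0.3926 m. Q_B = (1/0.039)·1.246·0.3926^(2/3)·√0.0081 = 1.542 m³/s.
The larger discharge is 2.592 m³/s and the smaller is 1.542 m³/s; the ratio is 1.68.

1.68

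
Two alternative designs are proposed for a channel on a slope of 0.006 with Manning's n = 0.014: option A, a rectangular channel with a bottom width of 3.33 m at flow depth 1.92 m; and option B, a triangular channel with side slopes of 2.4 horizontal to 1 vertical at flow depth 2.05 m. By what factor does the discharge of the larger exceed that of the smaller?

Channel A: Flow area A = b·y = 3.33 × 1.92 = 6.394 m². Wetted perimeter P = b + 2y = 3.33 + 2×1.92 = 7.17 m. Hydraulic radius R = A/P = 6.394/7.17 = 0.8917 m. Q_A = (1/0.014)·6.394·0.8917^(2/3)·√0.006 = 32.77 m³/s.
Channel B: For a triangular section with side slope z = 2.4: A = zy² = 2.4×2.05² = 10.09 m²; P = 2y√(1+z²) = 2×2.05×2.6 = 10.66 m. Hydraulic radius R = A/P = 10.09/10.66 = 0.9462 m. Q_B = (1/0.014)·10.09·0.9462^(2/3)·√0.006 = 53.78 m³/s.
The larger discharge is 53.78 m³/s and the smaller is 32.77 m³/s; the ratio is 1.64.

1.64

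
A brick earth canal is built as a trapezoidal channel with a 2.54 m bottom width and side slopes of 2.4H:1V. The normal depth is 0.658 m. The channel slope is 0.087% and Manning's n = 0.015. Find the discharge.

With bottom width b = 2.54 m and side slope z = 2.4: A = (b + zy)y = (2.54 + 2.4×0.658)×0.658 = 2.71 m²; P = b + 2y√(1+z²) = 2.54 + 2×0.658×2.6 = 5.962 m.
Hydraulic radius R = A/P = 2.71/5.962 = 0.4546 m.
Manning's equation: Q = (1/n) A R^(2/3) S^(1/2) = (1/0.015) × 2.71 × 0.4546^(2/3) × 0.00087^(1/2) = 3.15 m³/s.

Q = 3.15 m³/s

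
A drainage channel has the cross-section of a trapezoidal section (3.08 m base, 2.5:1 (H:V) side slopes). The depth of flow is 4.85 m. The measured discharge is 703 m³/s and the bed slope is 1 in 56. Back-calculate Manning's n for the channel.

With bottom width b = 3.08 m and side slope z = 2.5: A = (b + zy)y = (3.08 + 2.5×4.85)×4.85 = 73.74 m²; P = b + 2y√(1+z²) = 3.08 + 2×4.85×2.693 = 29.2 m.
Hydraulic radius R = A/P = 73.74/29.2 = 2.526 m.
Rearranging Manning's equation: n = (1/Q) A R^(2/3) S^(1/2) = (1/703) × 73.74 × 2.526^(2/3) × √0.01786 = 0.026.

n = 0.026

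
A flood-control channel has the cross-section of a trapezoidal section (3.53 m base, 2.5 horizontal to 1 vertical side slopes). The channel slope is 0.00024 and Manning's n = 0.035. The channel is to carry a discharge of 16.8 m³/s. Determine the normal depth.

Manning's equation rearranged: A R^(2/3) = nQ / (1·√S) = 0.035 × 16.8 / (√0.00024) = 37.96.
Try y = 1.98 m: A R^(2/3) = 18.78 — low.
Try y = 2.73 m: A R^(2/3) = 37.87 — matches.

y_n = 2.73 m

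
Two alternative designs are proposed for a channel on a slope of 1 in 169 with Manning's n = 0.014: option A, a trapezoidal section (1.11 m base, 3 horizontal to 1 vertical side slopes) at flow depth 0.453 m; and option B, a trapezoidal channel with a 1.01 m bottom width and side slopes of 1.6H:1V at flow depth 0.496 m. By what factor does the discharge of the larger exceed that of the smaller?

1.17

Channel A: With bottom width b = 1.11 m and side slope z = 3: A = (b + zy)y = (1.11 + 3×0.453)×0.453 = 1.118 m²; P = b + 2y√(1+z²) = 1.11 + 2×0.453×3.162 = 3.975 m. Hydraulic radius R = A/P = 1.118/3.975 = 0.2814 m. Q_A = (1/0.014)·1.118·0.2814^(2/3)·√0.005917 = 2.639 m³/s.
Channel B: With bottom width b = 1.01 m and side slope z = 1.6: A = (b + zy)y = (1.01 + 1.6×0.496)×0.496 = 0.8946 m²; P = b + 2y√(1+z²) = 1.01 + 2×0.496×1.887 = 2.882 m. Hydraulic radius R = A/P = 0.8946/2.882 = 0.3104 m. Q_B = (1/0.014)·0.8946·0.3104^(2/3)·√0.005917 = 2.254 m³/s.
The larger discharge is 2.639 m³/s and the smaller is 2.254 m³/s; the ratio is 1.17.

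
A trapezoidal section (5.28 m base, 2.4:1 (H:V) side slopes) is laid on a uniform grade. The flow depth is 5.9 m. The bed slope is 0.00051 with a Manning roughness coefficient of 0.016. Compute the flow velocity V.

With bottom width b = 5.28 m and side slope z = 2.4: A = (b + zy)y = (5.28 + 2.4×5.9)×5.9 = 114.7 m²; P = b + 2y√(1+z²) = 5.28 + 2×5.9×2.6 = 35.96 m.
Hydraulic radius R = A/P = 114.7/35.96 = 3.19 m.
From Manning's equation, V = (1/n) R^(2/3) S^(1/2) = (1/0.016) × 3.19^(2/3) × 0.00051^(1/2) = 3.06 m/s.

V = 3.06 m/s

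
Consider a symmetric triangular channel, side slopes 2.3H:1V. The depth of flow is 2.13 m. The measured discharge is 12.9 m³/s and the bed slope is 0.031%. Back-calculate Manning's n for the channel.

n = 0.014

For a triangular section with side slope z = 2.3: A = zy² = 2.3×2.13² = 10.43 m²; P = 2y√(1+z²) = 2×2.13×2.508 = 10.68 m.
Hydraulic radius R = A/P = 10.43/10.68 = 0.9767 m.
Rearranging Manning's equation: n = (1/Q) A R^(2/3) S^(1/2) = (1/12.9) × 10.43 × 0.9767^(2/3) × √0.00031 = 0.014.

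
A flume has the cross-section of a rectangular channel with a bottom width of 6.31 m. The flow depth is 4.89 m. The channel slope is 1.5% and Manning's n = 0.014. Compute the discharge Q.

Flow area A = b·y = 6.31 × 4.89 = 30.86 m². Wetted perimeter P = b + 2y = 6.31 + 2×4.89 = 16.09 m.
Hydraulic radius R = A/P = 30.86/16.09 = 1.918 m.
Manning's equation: Q = (1/n) A R^(2/3) S^(1/2) = (1/0.014) × 30.86 × 1.918^(2/3) × 0.015^(1/2) = 417 m³/s.

Q = 417 m³/s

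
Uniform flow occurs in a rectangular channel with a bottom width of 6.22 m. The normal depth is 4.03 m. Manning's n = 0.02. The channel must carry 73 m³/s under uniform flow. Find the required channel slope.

Flow area A = b·y = 6.22 × 4.03 = 25.07 m². Wetted perimeter P = b + 2y = 6.22 + 2×4.03 = 14.28 m.
Hydraulic radius R = A/P = 25.07/14.28 = 1.755 m.
From Manning's equation, S = [nQ / (1 A R^(2/3))]² = [0.02 × 73 / (1 × 25.07 × 1.755^(2/3))]² = 0.0016.

S = 0.0016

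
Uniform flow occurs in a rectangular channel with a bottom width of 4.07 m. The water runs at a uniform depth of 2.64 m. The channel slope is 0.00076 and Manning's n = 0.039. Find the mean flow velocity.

Flow area A = b·y = 4.07 × 2.64 = 10.74 m². Wetted perimeter P = b + 2y = 4.07 + 2×2.64 = 9.35 m.
Hydraulic radius R = A/P = 10.74/9.35 = 1.149 m.
From Manning's equation, V = (1/n) R^(2/3) S^(1/2) = (1/0.039) × 1.149^(2/3) × 0.00076^(1/2) = 0.776 m/s.

V = 0.776 m/s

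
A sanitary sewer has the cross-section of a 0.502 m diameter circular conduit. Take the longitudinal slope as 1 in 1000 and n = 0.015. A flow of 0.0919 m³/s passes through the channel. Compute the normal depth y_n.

Manning's equation rearranged: A R^(2/3) = nQ / (1·√S) = 0.015 × 0.0919 / (√0.001) = 0.04359.
Trying y = 0.399 m: A R^(2/3) = 0.04818 — high.
Trying y = 0.286 m: A R^(2/3) = 0.03075 — low.
Trying y = 0.365 m: A R^(2/3) = 0.04359 — matches.

y_n = 0.365 m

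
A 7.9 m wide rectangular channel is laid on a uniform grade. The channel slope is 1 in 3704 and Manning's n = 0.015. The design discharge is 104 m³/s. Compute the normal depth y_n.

Manning's equation rearranged: A R^(2/3) = nQ / (1·√S) = 0.015 × 104 / (√0.00027) = 94.94.
Trying y = 7.37 m: A R^(2/3) = 109.3 — high.
Trying y = 4.78 m: A R^(2/3) = 63.15 — low.
Trying y = 6.58 m: A R^(2/3) = 94.94 — matches.

y_n = 6.58 m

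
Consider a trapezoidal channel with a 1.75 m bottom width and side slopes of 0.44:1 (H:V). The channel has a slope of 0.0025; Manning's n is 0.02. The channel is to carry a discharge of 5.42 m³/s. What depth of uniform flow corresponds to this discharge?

y_n = 1.26 m

Manning's equation rearranged: A R^(2/3) = nQ / (1·√S) = 0.02 × 5.42 / (√0.0025) = 2.168.
Try y = 1.55 m: A R^(2/3) = 3.067 — over.
Try y = 0.967 m: A R^(2/3) = 1.403 — short.
Try y = 1.26 m: A R^(2/3) = 2.167 — matches.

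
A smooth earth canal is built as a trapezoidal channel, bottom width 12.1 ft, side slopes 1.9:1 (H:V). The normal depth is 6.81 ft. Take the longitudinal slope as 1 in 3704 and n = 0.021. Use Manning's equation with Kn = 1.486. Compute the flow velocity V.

V = 2.99 ft/s

With bottom width b = 12.1 ft and side slope z = 1.9: A = (b + zy)y = (12.1 + 1.9×6.81)×6.81 = 170.5 ft²; P = b + 2y√(1+z²) = 12.1 + 2×6.81×2.147 = 41.34 ft.
Hydraulic radius R = A/P = 170.5/41.34 = 4.124 ft.
From Manning's equation, V = (1.486/n) R^(2/3) S^(1/2) = (1.486/0.021) × 4.124^(2/3) × 0.00027^(1/2) = 2.99 ft/s.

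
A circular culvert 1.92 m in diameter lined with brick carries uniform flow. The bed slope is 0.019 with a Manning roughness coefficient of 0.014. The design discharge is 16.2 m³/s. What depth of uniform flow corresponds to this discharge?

Manning's equation rearranged: A R^(2/3) = nQ / (1·√S) = 0.014 × 16.2 / (√0.019) = 1.645.
Trying y = 1.79 m: A R^(2/3) = 1.909 — too large.
Trying y = 1.17 m: A R^(2/3) = 1.221 — too small.
Trying y = 1.46 m: A R^(2/3) = 1.644 — close enough.

y_n = 1.46 m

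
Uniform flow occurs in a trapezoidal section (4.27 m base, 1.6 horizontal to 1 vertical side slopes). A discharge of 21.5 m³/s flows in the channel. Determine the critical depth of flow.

y_c = 1.18 m

At critical depth, Q² T / (g A³) = 1, i.e. A³/T = Q²/g = 21.5²/9.81 = 47.12.
Try y = 1.47 m: A³/T = 102.8 — high.
Try y = 0.9 m: A³/T = 18.98 — low.
Try y = 1.18 m: A³/T = 47.69 — close enough.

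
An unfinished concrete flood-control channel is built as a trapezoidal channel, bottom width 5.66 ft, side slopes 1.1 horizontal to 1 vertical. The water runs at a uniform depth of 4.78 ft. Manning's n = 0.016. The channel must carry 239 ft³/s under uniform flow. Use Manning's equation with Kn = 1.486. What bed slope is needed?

With bottom width b = 5.66 ft and side slope z = 1.1: A = (b + zy)y = (5.66 + 1.1×4.78)×4.78 = 52.19 ft²; P = b + 2y√(1+z²) = 5.66 + 2×4.78×1.487 = 19.87 ft.
Hydraulic radius R = A/P = 52.19/19.87 = 2.626 ft.
From Manning's equation, S = [nQ / (1.486 A R^(2/3))]² = [0.016 × 239 / (1.486 × 52.19 × 2.626^(2/3))]² = 0.000671.

S = 0.000671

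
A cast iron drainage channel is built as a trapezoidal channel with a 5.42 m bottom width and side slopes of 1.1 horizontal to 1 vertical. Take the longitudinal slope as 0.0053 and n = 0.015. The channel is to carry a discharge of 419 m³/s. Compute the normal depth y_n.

Manning's equation rearranged: A R^(2/3) = nQ / (1·√S) = 0.015 × 419 / (√0.0053) = 86.33.
Trying y = 4.04 m: A R^(2/3) = 69.16 — low.
Trying y = 4.52 m: A R^(2/3) = 86.31 — ≈ 86.33.

y_n = 4.52 m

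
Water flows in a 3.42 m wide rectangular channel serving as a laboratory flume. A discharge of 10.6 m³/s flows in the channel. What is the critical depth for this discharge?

y_c = 0.993 m

For a rectangular channel, critical depth y_c = (q²/g)^(1/3) where q = Q/b = 10.6/3.42 = 3.099 m²/s.
So y_c = (3.099²/9.81)^(1/3) = 0.993 m.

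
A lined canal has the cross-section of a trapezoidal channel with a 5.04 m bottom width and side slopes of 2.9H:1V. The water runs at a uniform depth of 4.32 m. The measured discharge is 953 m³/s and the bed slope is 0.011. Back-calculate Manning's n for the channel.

With bottom width b = 5.04 m and side slope z = 2.9: A = (b + zy)y = (5.04 + 2.9×4.32)×4.32 = 75.89 m²; P = b + 2y√(1+z²) = 5.04 + 2×4.32×3.068 = 31.54 m.
Hydraulic radius R = A/P = 75.89/31.54 = 2.406 m.
Rearranging Manning's equation: n = (1/Q) A R^(2/3) S^(1/2) = (1/953) × 75.89 × 2.406^(2/3) × √0.011 = 0.015.

n = 0.015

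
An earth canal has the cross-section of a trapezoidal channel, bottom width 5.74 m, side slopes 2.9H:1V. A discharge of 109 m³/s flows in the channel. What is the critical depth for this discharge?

y_c = 2.3 m

At critical depth, Q² T / (g A³) = 1, i.e. A³/T = Q²/g = 109²/9.81 = 1211.
Try y = 2.86 m: A³/T = 2896 — too large.
Try y = 1.87 m: A³/T = 548.4 — too small.
Try y = 2.3 m: A³/T = 1219 — ≈ 1211.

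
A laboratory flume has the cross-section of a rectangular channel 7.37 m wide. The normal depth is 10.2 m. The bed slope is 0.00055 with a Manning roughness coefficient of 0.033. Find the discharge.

Flow area A = b·y = 7.37 × 10.2 = 75.17 m². Wetted perimeter P = b + 2y = 7.37 + 2×10.2 = 27.77 m.
Hydraulic radius R = A/P = 75.17/27.77 = 2.707 m.
Manning's equation: Q = (1/n) A R^(2/3) S^(1/2) = (1/0.033) × 75.17 × 2.707^(2/3) × 0.00055^(1/2) = 104 m³/s.

Q = 104 m³/s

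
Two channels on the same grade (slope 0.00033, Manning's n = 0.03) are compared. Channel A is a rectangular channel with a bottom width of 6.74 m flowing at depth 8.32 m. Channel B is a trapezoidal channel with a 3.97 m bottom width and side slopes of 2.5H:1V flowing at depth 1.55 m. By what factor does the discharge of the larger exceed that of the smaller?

Channel A: Flow area A = b·y = 6.74 × 8.32 = 56.08 m². Wetted perimeter P = b + 2y = 6.74 + 2×8.32 = 23.38 m. Hydraulic radius R = A/P = 56.08/23.38 = 2.398 m. Q_A = (1/0.03)·56.08·2.398^(2/3)·√0.00033 = 60.84 m³/s.
Channel B: With bottom width b = 3.97 m and side slope z = 2.5: A = (b + zy)y = (3.97 + 2.5×1.55)×1.55 = 12.16 m²; P = b + 2y√(1+z²) = 3.97 + 2×1.55×2.693 = 12.32 m. Hydraulic radius R = A/P = 12.16/12.32 = 0.9872 m. Q_B = (1/0.03)·12.16·0.9872^(2/3)·√0.00033 = 7.3 m³/s.
The larger discharge is 60.84 m³/s and the smaller is 7.3 m³/s; the ratio is 8.33.

8.33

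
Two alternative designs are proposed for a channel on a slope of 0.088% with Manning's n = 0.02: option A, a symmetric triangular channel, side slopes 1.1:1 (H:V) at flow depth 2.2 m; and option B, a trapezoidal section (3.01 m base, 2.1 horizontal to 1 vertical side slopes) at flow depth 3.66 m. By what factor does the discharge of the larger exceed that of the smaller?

Channel A: For a triangular section with side slope z = 1.1: A = zy² = 1.1×2.2² = 5.324 m²; P = 2y√(1+z²) = 2×2.2×1.487 = 6.541 m. Hydraulic radius R = A/P = 5.324/6.541 = 0.8139 m. Q_A = (1/0.02)·5.324·0.8139^(2/3)·√0.00088 = 6.884 m³/s.
Channel B: With bottom width b = 3.01 m and side slope z = 2.1: A = (b + zy)y = (3.01 + 2.1×3.66)×3.66 = 39.15 m²; P = b + 2y√(1+z²) = 3.01 + 2×3.66×2.326 = 20.04 m. Hydraulic radius R = A/P = 39.15/20.04 = 1.954 m. Q_B = (1/0.02)·39.15·1.954^(2/3)·√0.00088 = 90.75 m³/s.
The larger discharge is 90.75 m³/s and the smaller is 6.884 m³/s; the ratio is 13.2.

13.2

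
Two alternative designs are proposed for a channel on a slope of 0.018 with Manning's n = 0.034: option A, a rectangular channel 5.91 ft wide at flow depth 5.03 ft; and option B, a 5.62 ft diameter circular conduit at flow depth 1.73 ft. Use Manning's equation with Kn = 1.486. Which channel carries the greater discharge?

Channel A: Flow area A = b·y = 5.91 × 5.03 = 29.73 ft². Wetted perimeter P = b + 2y = 5.91 + 2×5.03 = 15.97 ft. Hydraulic radius R = A/P = 29.73/15.97 = 1.861 ft. Q_A = (1.486/0.034)·29.73·1.861^(2/3)·√0.018 = 263.8 ft³/s.
Channel B: For a circular section of diameter D = 5.62 ft at depth y = 1.73 ft, the central angle is θ = 2 arccos(1 − 2y/D) = 2.353 rad. Then A = (D²/8)(θ − sin θ) = 6.486 ft² and P = Dθ/2 = 6.611 ft. Hydraulic radius R = A/P = 6.486/6.611 = 0.9812 ft. Q_B = (1.486/0.034)·6.486·0.9812^(2/3)·√0.018 = 37.56 ft³/s.
Q_A = 263.8 ft³/s vs Q_B = 37.56 ft³/s, so channel A carries more.

channel A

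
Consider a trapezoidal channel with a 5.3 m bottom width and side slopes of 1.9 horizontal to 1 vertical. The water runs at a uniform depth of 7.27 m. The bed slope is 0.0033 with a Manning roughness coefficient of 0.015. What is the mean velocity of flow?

V = 9.33 m/s

With bottom width b = 5.3 m and side slope z = 1.9: A = (b + zy)y = (5.3 + 1.9×7.27)×7.27 = 139 m²; P = b + 2y√(1+z²) = 5.3 + 2×7.27×2.147 = 36.52 m.
Hydraulic radius R = A/P = 139/36.52 = 3.805 m.
From Manning's equation, V = (1/n) R^(2/3) S^(1/2) = (1/0.015) × 3.805^(2/3) × 0.0033^(1/2) = 9.33 m/s.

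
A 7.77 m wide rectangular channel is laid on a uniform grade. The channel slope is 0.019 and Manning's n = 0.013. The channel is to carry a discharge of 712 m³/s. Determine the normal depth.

y_n = 5.1 m

Manning's equation rearranged: A R^(2/3) = nQ / (1·√S) = 0.013 × 712 / (√0.019) = 67.15.
Trying y = 4.5 m: A R^(2/3) = 57.06 — low.
Trying y = 5.95 m: A R^(2/3) = 81.73 — high.
Trying y = 5.1 m: A R^(2/3) = 67.14 — ≈ 67.15.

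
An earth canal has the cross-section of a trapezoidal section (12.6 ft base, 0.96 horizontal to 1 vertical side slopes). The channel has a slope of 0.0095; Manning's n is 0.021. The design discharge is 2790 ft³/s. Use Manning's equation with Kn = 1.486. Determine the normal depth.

Manning's equation rearranged: A R^(2/3) = nQ / (1.486·√S) = 0.021 × 2790 / (1.486 × √0.0095) = 404.5.
At y = 5.3 ft: A R^(2/3) = 213.4 — short.
At y = 9.01 ft: A R^(2/3) = 566.9 — over.
At y = 7.53 ft: A R^(2/3) = 404.6 — ≈ 404.5.

y_n = 7.53 ft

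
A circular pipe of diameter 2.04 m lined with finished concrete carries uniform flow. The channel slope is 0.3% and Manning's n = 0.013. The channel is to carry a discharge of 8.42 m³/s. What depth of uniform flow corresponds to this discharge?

y_n = 1.6 m

Manning's equation rearranged: A R^(2/3) = nQ / (1·√S) = 0.013 × 8.42 / (√0.003) = 1.998.
Try y = 1.13 m: A R^(2/3) = 1.236 — short.
Try y = 1.6 m: A R^(2/3) = 1.999 — matches.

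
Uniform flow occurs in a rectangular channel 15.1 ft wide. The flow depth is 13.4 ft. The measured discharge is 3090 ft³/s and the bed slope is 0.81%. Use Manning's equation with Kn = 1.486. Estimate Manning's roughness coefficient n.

Flow area A = b·y = 15.1 × 13.4 = 202.3 ft². Wetted perimeter P = b + 2y = 15.1 + 2×13.4 = 41.9 ft.
Hydraulic radius R = A/P = 202.3/41.9 = 4.829 ft.
Rearranging Manning's equation: n = (1.486/Q) A R^(2/3) S^(1/2) = (1.486/3090) × 202.3 × 4.829^(2/3) × √0.0081 = 0.025.

n = 0.025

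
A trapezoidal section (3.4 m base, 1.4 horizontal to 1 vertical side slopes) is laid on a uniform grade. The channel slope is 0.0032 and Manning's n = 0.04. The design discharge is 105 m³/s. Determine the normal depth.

Manning's equation rearranged: A R^(2/3) = nQ / (1·√S) = 0.04 × 105 / (√0.0032) = 74.25.
Try y = 3.75 m: A R^(2/3) = 51.31 — short.
Try y = 5.42 m: A R^(2/3) = 115.5 — over.
Try y = 4.44 m: A R^(2/3) = 74.09 — matches.

y_n = 4.44 m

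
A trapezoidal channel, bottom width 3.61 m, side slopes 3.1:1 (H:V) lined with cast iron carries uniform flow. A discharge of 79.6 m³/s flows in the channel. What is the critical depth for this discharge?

y_c = 2.16 m

At critical depth, Q² T / (g A³) = 1, i.e. A³/T = Q²/g = 79.6²/9.81 = 645.9.
Trying y = 1.87 m: A³/T = 358 — short.
Trying y = 2.49 m: A³/T = 1178 — over.
Trying y = 2.16 m: A³/T = 648.8 — close enough.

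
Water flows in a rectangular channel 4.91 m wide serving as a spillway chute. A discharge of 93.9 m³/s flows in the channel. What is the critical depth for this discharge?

y_c = 3.34 m

For a rectangular channel, critical depth y_c = (q²/g)^(1/3) where q = Q/b = 93.9/4.91 = 19.12 m²/s.
So y_c = (19.12²/9.81)^(1/3) = 3.34 m.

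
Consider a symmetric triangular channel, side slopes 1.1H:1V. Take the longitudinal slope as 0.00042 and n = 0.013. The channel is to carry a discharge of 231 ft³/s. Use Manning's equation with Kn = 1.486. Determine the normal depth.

y_n = 6.92 ft

Manning's equation rearranged: A R^(2/3) = nQ / (1.486·√S) = 0.013 × 231 / (1.486 × √0.00042) = 98.61.
Trying y = 8.07 ft: A R^(2/3) = 148.5 — high.
Trying y = 6.92 ft: A R^(2/3) = 98.58 — matches.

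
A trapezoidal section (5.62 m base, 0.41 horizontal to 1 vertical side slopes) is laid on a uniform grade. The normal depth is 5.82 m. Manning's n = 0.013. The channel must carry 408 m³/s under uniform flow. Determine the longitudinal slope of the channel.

With bottom width b = 5.62 m and side slope z = 0.41: A = (b + zy)y = (5.62 + 0.41×5.82)×5.82 = 46.6 m²; P = b + 2y√(1+z²) = 5.62 + 2×5.82×1.081 = 18.2 m.
Hydraulic radius R = A/P = 46.6/18.2 = 2.56 m.
From Manning's equation, S = [nQ / (1 A R^(2/3))]² = [0.013 × 408 / (1 × 46.6 × 2.56^(2/3))]² = 0.0037.

S = 0.0037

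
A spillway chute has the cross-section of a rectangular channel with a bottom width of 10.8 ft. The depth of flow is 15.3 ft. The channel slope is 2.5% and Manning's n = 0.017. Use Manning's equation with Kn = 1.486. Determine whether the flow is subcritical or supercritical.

supercritical

Flow area A = b·y = 10.8 × 15.3 = 165.2 ft². Wetted perimeter P = b + 2y = 10.8 + 2×15.3 = 41.4 ft.
Hydraulic radius R = A/P = 165.2/41.4 = 3.991 ft.
V = (1.486/n) R^(2/3) √S = (1.486/0.017) × 3.991^(2/3) × √0.025 = 34.78 ft/s. Hydraulic depth D_h = A/T = 165.2/10.8 = 15.3 ft.
Froude number Fr = V/√(g·D_h) = 34.78/√(32.2×15.3) = 1.57, which is greater than 1, so the flow is supercritical.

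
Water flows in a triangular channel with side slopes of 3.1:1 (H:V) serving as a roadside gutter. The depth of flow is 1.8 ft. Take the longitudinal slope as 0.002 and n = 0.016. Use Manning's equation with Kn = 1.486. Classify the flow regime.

subcritical

For a triangular section with side slope z = 3.1: A = zy² = 3.1×1.8² = 10.04 ft²; P = 2y√(1+z²) = 2×1.8×3.257 = 11.73 ft.
Hydraulic radius R = A/P = 10.04/11.73 = 0.8565 ft.
V = (1.486/n) R^(2/3) √S = (1.486/0.016) × 0.8565^(2/3) × √0.002 = 3.746 ft/s. Hydraulic depth D_h = A/T = 10.04/11.16 = 0.9 ft.
Froude number Fr = V/√(g·D_h) = 3.746/√(32.2×0.9) = 0.696, which is less than 1, so the flow is subcritical.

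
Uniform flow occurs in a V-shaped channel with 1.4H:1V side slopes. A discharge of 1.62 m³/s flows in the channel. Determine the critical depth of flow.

y_c = 0.771 m

At critical depth, Q² T / (g A³) = 1, i.e. A³/T = Q²/g = 1.62²/9.81 = 0.2675.
At y = 0.662 m: A³/T = 0.1246 — short.
At y = 0.903 m: A³/T = 0.5884 — over.
At y = 0.771 m: A³/T = 0.267 — close enough.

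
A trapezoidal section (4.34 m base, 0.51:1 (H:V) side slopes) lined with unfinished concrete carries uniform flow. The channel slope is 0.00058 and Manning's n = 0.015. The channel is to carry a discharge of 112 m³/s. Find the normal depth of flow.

Manning's equation rearranged: A R^(2/3) = nQ / (1·√S) = 0.015 × 112 / (√0.00058) = 69.76.
Try y = 6.3 m: A R^(2/3) = 89.38 — too large.
Try y = 4.7 m: A R^(2/3) = 52.36 — too small.
Try y = 5.51 m: A R^(2/3) = 69.79 — close enough.

y_n = 5.51 m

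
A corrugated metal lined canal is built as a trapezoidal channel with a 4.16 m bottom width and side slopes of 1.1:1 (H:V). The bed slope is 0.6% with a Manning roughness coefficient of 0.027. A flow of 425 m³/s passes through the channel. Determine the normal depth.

y_n = 6.32 m

Manning's equation rearranged: A R^(2/3) = nQ / (1·√S) = 0.027 × 425 / (√0.006) = 148.1.
Trying y = 7.65 m: A R^(2/3) = 224.9 — high.
Trying y = 6.32 m: A R^(2/3) = 148 — matches.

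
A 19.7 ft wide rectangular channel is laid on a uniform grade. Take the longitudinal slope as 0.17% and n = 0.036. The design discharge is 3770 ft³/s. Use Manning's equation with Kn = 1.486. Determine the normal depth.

Manning's equation rearranged: A R^(2/3) = nQ / (1.486·√S) = 0.036 × 3770 / (1.486 × √0.0017) = 2215.
Trying y = 25.1 ft: A R^(2/3) = 1822 — short.
Trying y = 35.1 ft: A R^(2/3) = 2694 — over.
Trying y = 29.6 ft: A R^(2/3) = 2212 — matches.

y_n = 29.6 ft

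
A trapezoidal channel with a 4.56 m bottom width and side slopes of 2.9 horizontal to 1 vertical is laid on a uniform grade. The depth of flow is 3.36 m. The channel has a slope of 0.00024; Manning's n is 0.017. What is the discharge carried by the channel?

With bottom width b = 4.56 m and side slope z = 2.9: A = (b + zy)y = (4.56 + 2.9×3.36)×3.36 = 48.06 m²; P = b + 2y√(1+z²) = 4.56 + 2×3.36×3.068 = 25.17 m.
Hydraulic radius R = A/P = 48.06/25.17 = 1.909 m.
Manning's equation: Q = (1/n) A R^(2/3) S^(1/2) = (1/0.017) × 48.06 × 1.909^(2/3) × 0.00024^(1/2) = 67.4 m³/s.

Q = 67.4 m³/s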